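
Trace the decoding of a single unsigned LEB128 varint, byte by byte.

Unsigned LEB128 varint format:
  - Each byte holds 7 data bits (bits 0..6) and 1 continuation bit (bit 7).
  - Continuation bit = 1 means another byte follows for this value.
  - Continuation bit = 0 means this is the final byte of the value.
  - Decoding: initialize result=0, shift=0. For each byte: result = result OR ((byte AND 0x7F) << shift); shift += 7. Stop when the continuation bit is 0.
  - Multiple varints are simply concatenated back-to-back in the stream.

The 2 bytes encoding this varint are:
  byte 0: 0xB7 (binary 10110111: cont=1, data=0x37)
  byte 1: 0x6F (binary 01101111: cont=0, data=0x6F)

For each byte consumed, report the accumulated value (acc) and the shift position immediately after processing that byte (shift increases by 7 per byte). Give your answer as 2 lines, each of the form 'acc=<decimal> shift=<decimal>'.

byte 0=0xB7: payload=0x37=55, contrib = 55<<0 = 55; acc -> 55, shift -> 7
byte 1=0x6F: payload=0x6F=111, contrib = 111<<7 = 14208; acc -> 14263, shift -> 14

Answer: acc=55 shift=7
acc=14263 shift=14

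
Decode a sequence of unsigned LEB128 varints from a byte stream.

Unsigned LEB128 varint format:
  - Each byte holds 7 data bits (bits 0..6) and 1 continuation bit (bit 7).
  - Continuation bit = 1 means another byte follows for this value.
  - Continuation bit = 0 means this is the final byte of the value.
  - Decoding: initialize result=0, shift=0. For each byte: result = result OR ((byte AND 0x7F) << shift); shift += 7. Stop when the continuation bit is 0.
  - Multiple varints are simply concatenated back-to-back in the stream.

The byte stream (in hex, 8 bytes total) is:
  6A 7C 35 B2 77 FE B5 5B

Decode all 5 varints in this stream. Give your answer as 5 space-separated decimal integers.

Answer: 106 124 53 15282 1497854

Derivation:
  byte[0]=0x6A cont=0 payload=0x6A=106: acc |= 106<<0 -> acc=106 shift=7 [end]
Varint 1: bytes[0:1] = 6A -> value 106 (1 byte(s))
  byte[1]=0x7C cont=0 payload=0x7C=124: acc |= 124<<0 -> acc=124 shift=7 [end]
Varint 2: bytes[1:2] = 7C -> value 124 (1 byte(s))
  byte[2]=0x35 cont=0 payload=0x35=53: acc |= 53<<0 -> acc=53 shift=7 [end]
Varint 3: bytes[2:3] = 35 -> value 53 (1 byte(s))
  byte[3]=0xB2 cont=1 payload=0x32=50: acc |= 50<<0 -> acc=50 shift=7
  byte[4]=0x77 cont=0 payload=0x77=119: acc |= 119<<7 -> acc=15282 shift=14 [end]
Varint 4: bytes[3:5] = B2 77 -> value 15282 (2 byte(s))
  byte[5]=0xFE cont=1 payload=0x7E=126: acc |= 126<<0 -> acc=126 shift=7
  byte[6]=0xB5 cont=1 payload=0x35=53: acc |= 53<<7 -> acc=6910 shift=14
  byte[7]=0x5B cont=0 payload=0x5B=91: acc |= 91<<14 -> acc=1497854 shift=21 [end]
Varint 5: bytes[5:8] = FE B5 5B -> value 1497854 (3 byte(s))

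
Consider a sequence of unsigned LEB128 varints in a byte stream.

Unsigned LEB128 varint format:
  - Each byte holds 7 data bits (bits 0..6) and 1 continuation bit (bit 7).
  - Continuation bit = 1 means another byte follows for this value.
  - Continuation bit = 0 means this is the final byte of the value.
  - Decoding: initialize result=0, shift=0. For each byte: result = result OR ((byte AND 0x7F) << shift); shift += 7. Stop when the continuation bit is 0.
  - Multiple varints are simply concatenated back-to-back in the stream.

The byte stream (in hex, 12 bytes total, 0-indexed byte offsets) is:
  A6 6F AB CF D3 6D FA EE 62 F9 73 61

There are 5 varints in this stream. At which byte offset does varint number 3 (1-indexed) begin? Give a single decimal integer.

  byte[0]=0xA6 cont=1 payload=0x26=38: acc |= 38<<0 -> acc=38 shift=7
  byte[1]=0x6F cont=0 payload=0x6F=111: acc |= 111<<7 -> acc=14246 shift=14 [end]
Varint 1: bytes[0:2] = A6 6F -> value 14246 (2 byte(s))
  byte[2]=0xAB cont=1 payload=0x2B=43: acc |= 43<<0 -> acc=43 shift=7
  byte[3]=0xCF cont=1 payload=0x4F=79: acc |= 79<<7 -> acc=10155 shift=14
  byte[4]=0xD3 cont=1 payload=0x53=83: acc |= 83<<14 -> acc=1370027 shift=21
  byte[5]=0x6D cont=0 payload=0x6D=109: acc |= 109<<21 -> acc=229959595 shift=28 [end]
Varint 2: bytes[2:6] = AB CF D3 6D -> value 229959595 (4 byte(s))
  byte[6]=0xFA cont=1 payload=0x7A=122: acc |= 122<<0 -> acc=122 shift=7
  byte[7]=0xEE cont=1 payload=0x6E=110: acc |= 110<<7 -> acc=14202 shift=14
  byte[8]=0x62 cont=0 payload=0x62=98: acc |= 98<<14 -> acc=1619834 shift=21 [end]
Varint 3: bytes[6:9] = FA EE 62 -> value 1619834 (3 byte(s))
  byte[9]=0xF9 cont=1 payload=0x79=121: acc |= 121<<0 -> acc=121 shift=7
  byte[10]=0x73 cont=0 payload=0x73=115: acc |= 115<<7 -> acc=14841 shift=14 [end]
Varint 4: bytes[9:11] = F9 73 -> value 14841 (2 byte(s))
  byte[11]=0x61 cont=0 payload=0x61=97: acc |= 97<<0 -> acc=97 shift=7 [end]
Varint 5: bytes[11:12] = 61 -> value 97 (1 byte(s))

Answer: 6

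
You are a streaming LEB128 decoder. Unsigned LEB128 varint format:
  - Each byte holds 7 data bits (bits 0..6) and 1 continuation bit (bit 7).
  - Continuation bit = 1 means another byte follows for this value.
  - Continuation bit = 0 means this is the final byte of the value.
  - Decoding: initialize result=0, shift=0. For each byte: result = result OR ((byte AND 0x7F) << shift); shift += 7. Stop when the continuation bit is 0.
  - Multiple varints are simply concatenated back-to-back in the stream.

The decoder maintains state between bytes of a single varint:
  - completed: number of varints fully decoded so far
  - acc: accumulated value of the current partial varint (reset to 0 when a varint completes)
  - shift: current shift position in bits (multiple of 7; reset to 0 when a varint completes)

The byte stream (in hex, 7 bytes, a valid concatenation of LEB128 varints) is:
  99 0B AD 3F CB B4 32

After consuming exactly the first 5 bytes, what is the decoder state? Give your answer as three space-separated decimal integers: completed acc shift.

byte[0]=0x99 cont=1 payload=0x19: acc |= 25<<0 -> completed=0 acc=25 shift=7
byte[1]=0x0B cont=0 payload=0x0B: varint #1 complete (value=1433); reset -> completed=1 acc=0 shift=0
byte[2]=0xAD cont=1 payload=0x2D: acc |= 45<<0 -> completed=1 acc=45 shift=7
byte[3]=0x3F cont=0 payload=0x3F: varint #2 complete (value=8109); reset -> completed=2 acc=0 shift=0
byte[4]=0xCB cont=1 payload=0x4B: acc |= 75<<0 -> completed=2 acc=75 shift=7

Answer: 2 75 7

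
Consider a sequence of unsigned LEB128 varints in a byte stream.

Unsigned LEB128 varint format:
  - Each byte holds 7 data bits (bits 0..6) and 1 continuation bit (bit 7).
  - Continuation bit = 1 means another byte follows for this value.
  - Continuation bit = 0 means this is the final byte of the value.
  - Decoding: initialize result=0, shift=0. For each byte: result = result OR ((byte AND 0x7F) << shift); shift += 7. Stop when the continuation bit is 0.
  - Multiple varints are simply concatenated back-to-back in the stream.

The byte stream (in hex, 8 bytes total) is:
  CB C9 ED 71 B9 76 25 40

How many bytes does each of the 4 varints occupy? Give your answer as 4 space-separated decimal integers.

Answer: 4 2 1 1

Derivation:
  byte[0]=0xCB cont=1 payload=0x4B=75: acc |= 75<<0 -> acc=75 shift=7
  byte[1]=0xC9 cont=1 payload=0x49=73: acc |= 73<<7 -> acc=9419 shift=14
  byte[2]=0xED cont=1 payload=0x6D=109: acc |= 109<<14 -> acc=1795275 shift=21
  byte[3]=0x71 cont=0 payload=0x71=113: acc |= 113<<21 -> acc=238773451 shift=28 [end]
Varint 1: bytes[0:4] = CB C9 ED 71 -> value 238773451 (4 byte(s))
  byte[4]=0xB9 cont=1 payload=0x39=57: acc |= 57<<0 -> acc=57 shift=7
  byte[5]=0x76 cont=0 payload=0x76=118: acc |= 118<<7 -> acc=15161 shift=14 [end]
Varint 2: bytes[4:6] = B9 76 -> value 15161 (2 byte(s))
  byte[6]=0x25 cont=0 payload=0x25=37: acc |= 37<<0 -> acc=37 shift=7 [end]
Varint 3: bytes[6:7] = 25 -> value 37 (1 byte(s))
  byte[7]=0x40 cont=0 payload=0x40=64: acc |= 64<<0 -> acc=64 shift=7 [end]
Varint 4: bytes[7:8] = 40 -> value 64 (1 byte(s))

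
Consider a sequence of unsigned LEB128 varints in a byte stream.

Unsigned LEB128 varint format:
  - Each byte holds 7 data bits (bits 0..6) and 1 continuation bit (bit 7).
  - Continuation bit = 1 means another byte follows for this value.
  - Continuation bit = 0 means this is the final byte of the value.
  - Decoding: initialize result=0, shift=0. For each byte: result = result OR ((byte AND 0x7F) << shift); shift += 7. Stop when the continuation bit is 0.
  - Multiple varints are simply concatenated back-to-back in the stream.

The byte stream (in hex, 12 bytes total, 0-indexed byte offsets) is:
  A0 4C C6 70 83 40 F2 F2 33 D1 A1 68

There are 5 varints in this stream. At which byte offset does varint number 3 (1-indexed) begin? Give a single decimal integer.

  byte[0]=0xA0 cont=1 payload=0x20=32: acc |= 32<<0 -> acc=32 shift=7
  byte[1]=0x4C cont=0 payload=0x4C=76: acc |= 76<<7 -> acc=9760 shift=14 [end]
Varint 1: bytes[0:2] = A0 4C -> value 9760 (2 byte(s))
  byte[2]=0xC6 cont=1 payload=0x46=70: acc |= 70<<0 -> acc=70 shift=7
  byte[3]=0x70 cont=0 payload=0x70=112: acc |= 112<<7 -> acc=14406 shift=14 [end]
Varint 2: bytes[2:4] = C6 70 -> value 14406 (2 byte(s))
  byte[4]=0x83 cont=1 payload=0x03=3: acc |= 3<<0 -> acc=3 shift=7
  byte[5]=0x40 cont=0 payload=0x40=64: acc |= 64<<7 -> acc=8195 shift=14 [end]
Varint 3: bytes[4:6] = 83 40 -> value 8195 (2 byte(s))
  byte[6]=0xF2 cont=1 payload=0x72=114: acc |= 114<<0 -> acc=114 shift=7
  byte[7]=0xF2 cont=1 payload=0x72=114: acc |= 114<<7 -> acc=14706 shift=14
  byte[8]=0x33 cont=0 payload=0x33=51: acc |= 51<<14 -> acc=850290 shift=21 [end]
Varint 4: bytes[6:9] = F2 F2 33 -> value 850290 (3 byte(s))
  byte[9]=0xD1 cont=1 payload=0x51=81: acc |= 81<<0 -> acc=81 shift=7
  byte[10]=0xA1 cont=1 payload=0x21=33: acc |= 33<<7 -> acc=4305 shift=14
  byte[11]=0x68 cont=0 payload=0x68=104: acc |= 104<<14 -> acc=1708241 shift=21 [end]
Varint 5: bytes[9:12] = D1 A1 68 -> value 1708241 (3 byte(s))

Answer: 4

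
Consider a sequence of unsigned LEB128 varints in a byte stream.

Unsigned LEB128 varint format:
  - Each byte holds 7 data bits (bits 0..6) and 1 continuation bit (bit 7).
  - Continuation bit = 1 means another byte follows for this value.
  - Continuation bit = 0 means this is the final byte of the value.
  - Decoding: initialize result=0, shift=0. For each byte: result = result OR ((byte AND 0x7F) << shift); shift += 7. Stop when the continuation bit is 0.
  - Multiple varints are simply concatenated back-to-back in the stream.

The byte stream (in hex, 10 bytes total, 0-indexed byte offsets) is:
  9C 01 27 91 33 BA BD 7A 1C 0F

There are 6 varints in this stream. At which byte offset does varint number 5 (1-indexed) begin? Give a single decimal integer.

Answer: 8

Derivation:
  byte[0]=0x9C cont=1 payload=0x1C=28: acc |= 28<<0 -> acc=28 shift=7
  byte[1]=0x01 cont=0 payload=0x01=1: acc |= 1<<7 -> acc=156 shift=14 [end]
Varint 1: bytes[0:2] = 9C 01 -> value 156 (2 byte(s))
  byte[2]=0x27 cont=0 payload=0x27=39: acc |= 39<<0 -> acc=39 shift=7 [end]
Varint 2: bytes[2:3] = 27 -> value 39 (1 byte(s))
  byte[3]=0x91 cont=1 payload=0x11=17: acc |= 17<<0 -> acc=17 shift=7
  byte[4]=0x33 cont=0 payload=0x33=51: acc |= 51<<7 -> acc=6545 shift=14 [end]
Varint 3: bytes[3:5] = 91 33 -> value 6545 (2 byte(s))
  byte[5]=0xBA cont=1 payload=0x3A=58: acc |= 58<<0 -> acc=58 shift=7
  byte[6]=0xBD cont=1 payload=0x3D=61: acc |= 61<<7 -> acc=7866 shift=14
  byte[7]=0x7A cont=0 payload=0x7A=122: acc |= 122<<14 -> acc=2006714 shift=21 [end]
Varint 4: bytes[5:8] = BA BD 7A -> value 2006714 (3 byte(s))
  byte[8]=0x1C cont=0 payload=0x1C=28: acc |= 28<<0 -> acc=28 shift=7 [end]
Varint 5: bytes[8:9] = 1C -> value 28 (1 byte(s))
  byte[9]=0x0F cont=0 payload=0x0F=15: acc |= 15<<0 -> acc=15 shift=7 [end]
Varint 6: bytes[9:10] = 0F -> value 15 (1 byte(s))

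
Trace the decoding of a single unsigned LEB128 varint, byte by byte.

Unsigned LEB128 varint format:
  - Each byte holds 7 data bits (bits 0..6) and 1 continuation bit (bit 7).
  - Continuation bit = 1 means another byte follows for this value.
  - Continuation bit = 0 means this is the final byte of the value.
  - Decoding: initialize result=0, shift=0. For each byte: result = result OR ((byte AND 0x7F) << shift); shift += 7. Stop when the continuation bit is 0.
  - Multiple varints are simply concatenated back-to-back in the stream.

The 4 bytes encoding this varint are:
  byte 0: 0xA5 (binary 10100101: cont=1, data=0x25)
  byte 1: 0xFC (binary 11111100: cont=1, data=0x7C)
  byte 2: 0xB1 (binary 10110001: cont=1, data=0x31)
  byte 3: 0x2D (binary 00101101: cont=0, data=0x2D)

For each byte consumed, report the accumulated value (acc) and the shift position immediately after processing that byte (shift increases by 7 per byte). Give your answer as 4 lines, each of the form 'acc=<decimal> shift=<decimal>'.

byte 0=0xA5: payload=0x25=37, contrib = 37<<0 = 37; acc -> 37, shift -> 7
byte 1=0xFC: payload=0x7C=124, contrib = 124<<7 = 15872; acc -> 15909, shift -> 14
byte 2=0xB1: payload=0x31=49, contrib = 49<<14 = 802816; acc -> 818725, shift -> 21
byte 3=0x2D: payload=0x2D=45, contrib = 45<<21 = 94371840; acc -> 95190565, shift -> 28

Answer: acc=37 shift=7
acc=15909 shift=14
acc=818725 shift=21
acc=95190565 shift=28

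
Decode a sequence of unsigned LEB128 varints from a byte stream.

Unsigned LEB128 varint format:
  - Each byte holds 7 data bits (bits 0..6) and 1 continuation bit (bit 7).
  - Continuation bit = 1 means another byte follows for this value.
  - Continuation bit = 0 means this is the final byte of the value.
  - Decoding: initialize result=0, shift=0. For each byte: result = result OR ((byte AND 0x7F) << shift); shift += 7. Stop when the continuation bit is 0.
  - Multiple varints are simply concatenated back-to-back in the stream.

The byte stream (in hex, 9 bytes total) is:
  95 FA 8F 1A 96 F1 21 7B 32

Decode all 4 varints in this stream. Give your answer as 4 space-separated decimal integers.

Answer: 54787349 555158 123 50

Derivation:
  byte[0]=0x95 cont=1 payload=0x15=21: acc |= 21<<0 -> acc=21 shift=7
  byte[1]=0xFA cont=1 payload=0x7A=122: acc |= 122<<7 -> acc=15637 shift=14
  byte[2]=0x8F cont=1 payload=0x0F=15: acc |= 15<<14 -> acc=261397 shift=21
  byte[3]=0x1A cont=0 payload=0x1A=26: acc |= 26<<21 -> acc=54787349 shift=28 [end]
Varint 1: bytes[0:4] = 95 FA 8F 1A -> value 54787349 (4 byte(s))
  byte[4]=0x96 cont=1 payload=0x16=22: acc |= 22<<0 -> acc=22 shift=7
  byte[5]=0xF1 cont=1 payload=0x71=113: acc |= 113<<7 -> acc=14486 shift=14
  byte[6]=0x21 cont=0 payload=0x21=33: acc |= 33<<14 -> acc=555158 shift=21 [end]
Varint 2: bytes[4:7] = 96 F1 21 -> value 555158 (3 byte(s))
  byte[7]=0x7B cont=0 payload=0x7B=123: acc |= 123<<0 -> acc=123 shift=7 [end]
Varint 3: bytes[7:8] = 7B -> value 123 (1 byte(s))
  byte[8]=0x32 cont=0 payload=0x32=50: acc |= 50<<0 -> acc=50 shift=7 [end]
Varint 4: bytes[8:9] = 32 -> value 50 (1 byte(s))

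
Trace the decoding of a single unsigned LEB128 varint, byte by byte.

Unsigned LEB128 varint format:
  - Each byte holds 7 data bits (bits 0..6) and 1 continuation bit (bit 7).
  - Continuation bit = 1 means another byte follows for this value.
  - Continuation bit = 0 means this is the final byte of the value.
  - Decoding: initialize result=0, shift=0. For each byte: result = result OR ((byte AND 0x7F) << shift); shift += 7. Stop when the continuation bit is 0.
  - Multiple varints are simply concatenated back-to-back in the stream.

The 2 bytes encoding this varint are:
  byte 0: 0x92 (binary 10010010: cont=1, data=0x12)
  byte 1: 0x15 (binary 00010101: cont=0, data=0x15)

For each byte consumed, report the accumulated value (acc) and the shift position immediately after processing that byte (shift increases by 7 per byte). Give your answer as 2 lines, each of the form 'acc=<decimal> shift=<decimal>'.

Answer: acc=18 shift=7
acc=2706 shift=14

Derivation:
byte 0=0x92: payload=0x12=18, contrib = 18<<0 = 18; acc -> 18, shift -> 7
byte 1=0x15: payload=0x15=21, contrib = 21<<7 = 2688; acc -> 2706, shift -> 14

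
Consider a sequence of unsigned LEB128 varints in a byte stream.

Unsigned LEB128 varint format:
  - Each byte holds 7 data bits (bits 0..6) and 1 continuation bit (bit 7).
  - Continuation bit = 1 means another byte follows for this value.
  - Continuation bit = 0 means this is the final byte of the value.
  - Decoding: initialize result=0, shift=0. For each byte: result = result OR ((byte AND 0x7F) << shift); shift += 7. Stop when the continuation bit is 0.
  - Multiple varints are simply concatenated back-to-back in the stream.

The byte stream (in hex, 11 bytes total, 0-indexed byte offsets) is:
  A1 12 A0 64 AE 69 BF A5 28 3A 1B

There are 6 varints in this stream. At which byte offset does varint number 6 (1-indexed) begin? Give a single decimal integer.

  byte[0]=0xA1 cont=1 payload=0x21=33: acc |= 33<<0 -> acc=33 shift=7
  byte[1]=0x12 cont=0 payload=0x12=18: acc |= 18<<7 -> acc=2337 shift=14 [end]
Varint 1: bytes[0:2] = A1 12 -> value 2337 (2 byte(s))
  byte[2]=0xA0 cont=1 payload=0x20=32: acc |= 32<<0 -> acc=32 shift=7
  byte[3]=0x64 cont=0 payload=0x64=100: acc |= 100<<7 -> acc=12832 shift=14 [end]
Varint 2: bytes[2:4] = A0 64 -> value 12832 (2 byte(s))
  byte[4]=0xAE cont=1 payload=0x2E=46: acc |= 46<<0 -> acc=46 shift=7
  byte[5]=0x69 cont=0 payload=0x69=105: acc |= 105<<7 -> acc=13486 shift=14 [end]
Varint 3: bytes[4:6] = AE 69 -> value 13486 (2 byte(s))
  byte[6]=0xBF cont=1 payload=0x3F=63: acc |= 63<<0 -> acc=63 shift=7
  byte[7]=0xA5 cont=1 payload=0x25=37: acc |= 37<<7 -> acc=4799 shift=14
  byte[8]=0x28 cont=0 payload=0x28=40: acc |= 40<<14 -> acc=660159 shift=21 [end]
Varint 4: bytes[6:9] = BF A5 28 -> value 660159 (3 byte(s))
  byte[9]=0x3A cont=0 payload=0x3A=58: acc |= 58<<0 -> acc=58 shift=7 [end]
Varint 5: bytes[9:10] = 3A -> value 58 (1 byte(s))
  byte[10]=0x1B cont=0 payload=0x1B=27: acc |= 27<<0 -> acc=27 shift=7 [end]
Varint 6: bytes[10:11] = 1B -> value 27 (1 byte(s))

Answer: 10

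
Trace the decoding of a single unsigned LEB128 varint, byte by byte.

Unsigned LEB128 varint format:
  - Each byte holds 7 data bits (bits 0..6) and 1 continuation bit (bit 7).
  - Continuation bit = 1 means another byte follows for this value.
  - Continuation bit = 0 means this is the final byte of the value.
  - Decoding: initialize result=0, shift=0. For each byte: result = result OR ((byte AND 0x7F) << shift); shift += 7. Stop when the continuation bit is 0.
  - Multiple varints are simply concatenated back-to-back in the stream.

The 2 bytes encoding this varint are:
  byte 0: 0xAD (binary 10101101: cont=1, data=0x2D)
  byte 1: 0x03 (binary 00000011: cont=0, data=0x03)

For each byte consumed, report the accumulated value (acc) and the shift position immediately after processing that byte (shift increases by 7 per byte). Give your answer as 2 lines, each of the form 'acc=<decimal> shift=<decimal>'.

Answer: acc=45 shift=7
acc=429 shift=14

Derivation:
byte 0=0xAD: payload=0x2D=45, contrib = 45<<0 = 45; acc -> 45, shift -> 7
byte 1=0x03: payload=0x03=3, contrib = 3<<7 = 384; acc -> 429, shift -> 14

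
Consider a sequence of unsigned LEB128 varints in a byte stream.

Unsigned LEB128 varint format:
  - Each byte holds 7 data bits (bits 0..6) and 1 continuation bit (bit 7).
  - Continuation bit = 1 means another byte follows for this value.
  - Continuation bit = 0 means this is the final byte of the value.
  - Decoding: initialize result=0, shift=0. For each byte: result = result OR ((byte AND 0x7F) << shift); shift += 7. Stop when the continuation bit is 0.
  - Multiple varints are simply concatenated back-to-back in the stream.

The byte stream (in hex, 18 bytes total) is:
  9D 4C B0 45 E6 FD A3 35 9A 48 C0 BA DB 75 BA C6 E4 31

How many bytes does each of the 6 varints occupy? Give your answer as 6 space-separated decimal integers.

  byte[0]=0x9D cont=1 payload=0x1D=29: acc |= 29<<0 -> acc=29 shift=7
  byte[1]=0x4C cont=0 payload=0x4C=76: acc |= 76<<7 -> acc=9757 shift=14 [end]
Varint 1: bytes[0:2] = 9D 4C -> value 9757 (2 byte(s))
  byte[2]=0xB0 cont=1 payload=0x30=48: acc |= 48<<0 -> acc=48 shift=7
  byte[3]=0x45 cont=0 payload=0x45=69: acc |= 69<<7 -> acc=8880 shift=14 [end]
Varint 2: bytes[2:4] = B0 45 -> value 8880 (2 byte(s))
  byte[4]=0xE6 cont=1 payload=0x66=102: acc |= 102<<0 -> acc=102 shift=7
  byte[5]=0xFD cont=1 payload=0x7D=125: acc |= 125<<7 -> acc=16102 shift=14
  byte[6]=0xA3 cont=1 payload=0x23=35: acc |= 35<<14 -> acc=589542 shift=21
  byte[7]=0x35 cont=0 payload=0x35=53: acc |= 53<<21 -> acc=111738598 shift=28 [end]
Varint 3: bytes[4:8] = E6 FD A3 35 -> value 111738598 (4 byte(s))
  byte[8]=0x9A cont=1 payload=0x1A=26: acc |= 26<<0 -> acc=26 shift=7
  byte[9]=0x48 cont=0 payload=0x48=72: acc |= 72<<7 -> acc=9242 shift=14 [end]
Varint 4: bytes[8:10] = 9A 48 -> value 9242 (2 byte(s))
  byte[10]=0xC0 cont=1 payload=0x40=64: acc |= 64<<0 -> acc=64 shift=7
  byte[11]=0xBA cont=1 payload=0x3A=58: acc |= 58<<7 -> acc=7488 shift=14
  byte[12]=0xDB cont=1 payload=0x5B=91: acc |= 91<<14 -> acc=1498432 shift=21
  byte[13]=0x75 cont=0 payload=0x75=117: acc |= 117<<21 -> acc=246865216 shift=28 [end]
Varint 5: bytes[10:14] = C0 BA DB 75 -> value 246865216 (4 byte(s))
  byte[14]=0xBA cont=1 payload=0x3A=58: acc |= 58<<0 -> acc=58 shift=7
  byte[15]=0xC6 cont=1 payload=0x46=70: acc |= 70<<7 -> acc=9018 shift=14
  byte[16]=0xE4 cont=1 payload=0x64=100: acc |= 100<<14 -> acc=1647418 shift=21
  byte[17]=0x31 cont=0 payload=0x31=49: acc |= 49<<21 -> acc=104407866 shift=28 [end]
Varint 6: bytes[14:18] = BA C6 E4 31 -> value 104407866 (4 byte(s))

Answer: 2 2 4 2 4 4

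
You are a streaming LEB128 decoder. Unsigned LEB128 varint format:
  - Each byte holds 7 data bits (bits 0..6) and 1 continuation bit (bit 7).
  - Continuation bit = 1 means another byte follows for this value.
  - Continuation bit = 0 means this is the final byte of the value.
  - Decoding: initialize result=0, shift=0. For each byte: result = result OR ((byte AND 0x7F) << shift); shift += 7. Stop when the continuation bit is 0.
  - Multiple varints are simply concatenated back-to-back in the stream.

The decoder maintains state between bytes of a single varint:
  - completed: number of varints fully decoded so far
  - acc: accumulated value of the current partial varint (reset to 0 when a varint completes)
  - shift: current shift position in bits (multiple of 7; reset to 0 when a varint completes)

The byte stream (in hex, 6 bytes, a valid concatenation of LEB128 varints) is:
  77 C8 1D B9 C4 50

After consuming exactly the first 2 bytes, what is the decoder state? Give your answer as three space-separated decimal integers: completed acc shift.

byte[0]=0x77 cont=0 payload=0x77: varint #1 complete (value=119); reset -> completed=1 acc=0 shift=0
byte[1]=0xC8 cont=1 payload=0x48: acc |= 72<<0 -> completed=1 acc=72 shift=7

Answer: 1 72 7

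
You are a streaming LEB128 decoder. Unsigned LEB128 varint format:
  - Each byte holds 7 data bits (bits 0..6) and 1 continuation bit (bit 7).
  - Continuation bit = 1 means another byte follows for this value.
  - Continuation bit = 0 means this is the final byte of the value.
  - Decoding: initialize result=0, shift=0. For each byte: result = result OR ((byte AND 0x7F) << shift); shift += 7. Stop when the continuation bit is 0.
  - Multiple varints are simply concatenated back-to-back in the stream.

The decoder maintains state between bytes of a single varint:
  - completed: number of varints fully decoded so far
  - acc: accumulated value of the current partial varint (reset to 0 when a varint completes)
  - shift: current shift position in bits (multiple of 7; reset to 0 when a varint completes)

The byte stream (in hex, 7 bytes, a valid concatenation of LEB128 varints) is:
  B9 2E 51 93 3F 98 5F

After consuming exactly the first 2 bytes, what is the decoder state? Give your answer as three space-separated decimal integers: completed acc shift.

Answer: 1 0 0

Derivation:
byte[0]=0xB9 cont=1 payload=0x39: acc |= 57<<0 -> completed=0 acc=57 shift=7
byte[1]=0x2E cont=0 payload=0x2E: varint #1 complete (value=5945); reset -> completed=1 acc=0 shift=0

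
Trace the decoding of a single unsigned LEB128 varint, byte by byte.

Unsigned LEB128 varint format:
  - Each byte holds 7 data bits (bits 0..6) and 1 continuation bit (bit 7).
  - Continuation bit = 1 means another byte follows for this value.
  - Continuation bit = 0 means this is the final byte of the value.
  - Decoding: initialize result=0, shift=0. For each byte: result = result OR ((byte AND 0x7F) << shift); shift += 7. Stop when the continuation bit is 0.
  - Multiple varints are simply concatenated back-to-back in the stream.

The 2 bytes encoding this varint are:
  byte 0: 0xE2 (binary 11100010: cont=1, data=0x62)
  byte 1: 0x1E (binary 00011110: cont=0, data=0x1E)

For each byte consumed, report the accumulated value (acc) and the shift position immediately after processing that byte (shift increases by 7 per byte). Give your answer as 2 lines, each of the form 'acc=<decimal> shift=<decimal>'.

Answer: acc=98 shift=7
acc=3938 shift=14

Derivation:
byte 0=0xE2: payload=0x62=98, contrib = 98<<0 = 98; acc -> 98, shift -> 7
byte 1=0x1E: payload=0x1E=30, contrib = 30<<7 = 3840; acc -> 3938, shift -> 14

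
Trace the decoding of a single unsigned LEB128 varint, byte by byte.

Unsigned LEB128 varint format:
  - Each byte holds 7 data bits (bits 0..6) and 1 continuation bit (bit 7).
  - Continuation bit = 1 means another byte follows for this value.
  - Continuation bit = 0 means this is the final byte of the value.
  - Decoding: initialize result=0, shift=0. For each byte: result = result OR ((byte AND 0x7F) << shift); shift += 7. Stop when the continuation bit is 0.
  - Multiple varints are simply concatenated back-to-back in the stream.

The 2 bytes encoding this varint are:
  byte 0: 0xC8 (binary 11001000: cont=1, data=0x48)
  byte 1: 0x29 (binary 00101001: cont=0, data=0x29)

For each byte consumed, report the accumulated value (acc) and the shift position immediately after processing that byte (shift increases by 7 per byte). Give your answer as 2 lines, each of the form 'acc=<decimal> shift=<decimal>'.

Answer: acc=72 shift=7
acc=5320 shift=14

Derivation:
byte 0=0xC8: payload=0x48=72, contrib = 72<<0 = 72; acc -> 72, shift -> 7
byte 1=0x29: payload=0x29=41, contrib = 41<<7 = 5248; acc -> 5320, shift -> 14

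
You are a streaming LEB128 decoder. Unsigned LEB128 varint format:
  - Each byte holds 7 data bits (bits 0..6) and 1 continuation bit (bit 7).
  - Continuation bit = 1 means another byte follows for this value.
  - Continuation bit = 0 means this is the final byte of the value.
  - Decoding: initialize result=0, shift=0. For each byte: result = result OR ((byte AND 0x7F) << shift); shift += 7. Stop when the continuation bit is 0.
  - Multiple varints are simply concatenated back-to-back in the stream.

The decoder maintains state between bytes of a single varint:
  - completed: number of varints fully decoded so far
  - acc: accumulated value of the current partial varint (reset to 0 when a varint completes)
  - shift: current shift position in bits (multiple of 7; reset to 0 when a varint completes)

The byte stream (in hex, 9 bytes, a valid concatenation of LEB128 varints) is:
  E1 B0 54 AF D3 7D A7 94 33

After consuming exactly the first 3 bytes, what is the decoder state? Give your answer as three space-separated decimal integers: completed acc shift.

byte[0]=0xE1 cont=1 payload=0x61: acc |= 97<<0 -> completed=0 acc=97 shift=7
byte[1]=0xB0 cont=1 payload=0x30: acc |= 48<<7 -> completed=0 acc=6241 shift=14
byte[2]=0x54 cont=0 payload=0x54: varint #1 complete (value=1382497); reset -> completed=1 acc=0 shift=0

Answer: 1 0 0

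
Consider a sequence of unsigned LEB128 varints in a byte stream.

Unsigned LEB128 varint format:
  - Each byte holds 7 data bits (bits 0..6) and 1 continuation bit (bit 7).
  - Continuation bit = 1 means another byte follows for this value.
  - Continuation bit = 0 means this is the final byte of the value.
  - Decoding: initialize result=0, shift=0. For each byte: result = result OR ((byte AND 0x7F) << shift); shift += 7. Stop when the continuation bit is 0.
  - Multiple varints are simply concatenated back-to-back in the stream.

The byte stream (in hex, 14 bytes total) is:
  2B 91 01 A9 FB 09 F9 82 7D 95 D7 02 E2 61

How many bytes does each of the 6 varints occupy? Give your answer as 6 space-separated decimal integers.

Answer: 1 2 3 3 3 2

Derivation:
  byte[0]=0x2B cont=0 payload=0x2B=43: acc |= 43<<0 -> acc=43 shift=7 [end]
Varint 1: bytes[0:1] = 2B -> value 43 (1 byte(s))
  byte[1]=0x91 cont=1 payload=0x11=17: acc |= 17<<0 -> acc=17 shift=7
  byte[2]=0x01 cont=0 payload=0x01=1: acc |= 1<<7 -> acc=145 shift=14 [end]
Varint 2: bytes[1:3] = 91 01 -> value 145 (2 byte(s))
  byte[3]=0xA9 cont=1 payload=0x29=41: acc |= 41<<0 -> acc=41 shift=7
  byte[4]=0xFB cont=1 payload=0x7B=123: acc |= 123<<7 -> acc=15785 shift=14
  byte[5]=0x09 cont=0 payload=0x09=9: acc |= 9<<14 -> acc=163241 shift=21 [end]
Varint 3: bytes[3:6] = A9 FB 09 -> value 163241 (3 byte(s))
  byte[6]=0xF9 cont=1 payload=0x79=121: acc |= 121<<0 -> acc=121 shift=7
  byte[7]=0x82 cont=1 payload=0x02=2: acc |= 2<<7 -> acc=377 shift=14
  byte[8]=0x7D cont=0 payload=0x7D=125: acc |= 125<<14 -> acc=2048377 shift=21 [end]
Varint 4: bytes[6:9] = F9 82 7D -> value 2048377 (3 byte(s))
  byte[9]=0x95 cont=1 payload=0x15=21: acc |= 21<<0 -> acc=21 shift=7
  byte[10]=0xD7 cont=1 payload=0x57=87: acc |= 87<<7 -> acc=11157 shift=14
  byte[11]=0x02 cont=0 payload=0x02=2: acc |= 2<<14 -> acc=43925 shift=21 [end]
Varint 5: bytes[9:12] = 95 D7 02 -> value 43925 (3 byte(s))
  byte[12]=0xE2 cont=1 payload=0x62=98: acc |= 98<<0 -> acc=98 shift=7
  byte[13]=0x61 cont=0 payload=0x61=97: acc |= 97<<7 -> acc=12514 shift=14 [end]
Varint 6: bytes[12:14] = E2 61 -> value 12514 (2 byte(s))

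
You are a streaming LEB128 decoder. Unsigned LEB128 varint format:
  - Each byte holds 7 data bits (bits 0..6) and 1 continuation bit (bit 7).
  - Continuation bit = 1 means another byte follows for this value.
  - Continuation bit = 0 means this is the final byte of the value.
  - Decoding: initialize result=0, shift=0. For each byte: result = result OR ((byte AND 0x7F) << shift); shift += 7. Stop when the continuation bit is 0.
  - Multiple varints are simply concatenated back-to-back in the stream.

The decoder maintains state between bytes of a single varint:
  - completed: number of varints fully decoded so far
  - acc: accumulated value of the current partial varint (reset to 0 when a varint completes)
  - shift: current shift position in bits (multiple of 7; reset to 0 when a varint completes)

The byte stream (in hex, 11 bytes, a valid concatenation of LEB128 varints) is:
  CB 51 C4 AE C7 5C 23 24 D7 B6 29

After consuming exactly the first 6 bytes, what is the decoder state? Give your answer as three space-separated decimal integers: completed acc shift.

byte[0]=0xCB cont=1 payload=0x4B: acc |= 75<<0 -> completed=0 acc=75 shift=7
byte[1]=0x51 cont=0 payload=0x51: varint #1 complete (value=10443); reset -> completed=1 acc=0 shift=0
byte[2]=0xC4 cont=1 payload=0x44: acc |= 68<<0 -> completed=1 acc=68 shift=7
byte[3]=0xAE cont=1 payload=0x2E: acc |= 46<<7 -> completed=1 acc=5956 shift=14
byte[4]=0xC7 cont=1 payload=0x47: acc |= 71<<14 -> completed=1 acc=1169220 shift=21
byte[5]=0x5C cont=0 payload=0x5C: varint #2 complete (value=194107204); reset -> completed=2 acc=0 shift=0

Answer: 2 0 0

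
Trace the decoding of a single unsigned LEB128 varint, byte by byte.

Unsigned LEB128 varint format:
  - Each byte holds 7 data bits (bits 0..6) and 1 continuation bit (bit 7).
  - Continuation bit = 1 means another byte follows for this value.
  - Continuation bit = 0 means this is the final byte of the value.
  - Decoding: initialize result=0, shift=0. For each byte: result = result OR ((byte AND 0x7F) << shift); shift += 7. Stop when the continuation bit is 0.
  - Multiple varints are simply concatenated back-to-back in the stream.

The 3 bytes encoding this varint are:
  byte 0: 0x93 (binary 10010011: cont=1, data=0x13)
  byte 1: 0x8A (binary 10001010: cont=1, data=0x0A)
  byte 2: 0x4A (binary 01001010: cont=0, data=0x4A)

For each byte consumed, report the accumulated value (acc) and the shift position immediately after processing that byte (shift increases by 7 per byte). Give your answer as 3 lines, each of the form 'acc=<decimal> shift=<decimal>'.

Answer: acc=19 shift=7
acc=1299 shift=14
acc=1213715 shift=21

Derivation:
byte 0=0x93: payload=0x13=19, contrib = 19<<0 = 19; acc -> 19, shift -> 7
byte 1=0x8A: payload=0x0A=10, contrib = 10<<7 = 1280; acc -> 1299, shift -> 14
byte 2=0x4A: payload=0x4A=74, contrib = 74<<14 = 1212416; acc -> 1213715, shift -> 21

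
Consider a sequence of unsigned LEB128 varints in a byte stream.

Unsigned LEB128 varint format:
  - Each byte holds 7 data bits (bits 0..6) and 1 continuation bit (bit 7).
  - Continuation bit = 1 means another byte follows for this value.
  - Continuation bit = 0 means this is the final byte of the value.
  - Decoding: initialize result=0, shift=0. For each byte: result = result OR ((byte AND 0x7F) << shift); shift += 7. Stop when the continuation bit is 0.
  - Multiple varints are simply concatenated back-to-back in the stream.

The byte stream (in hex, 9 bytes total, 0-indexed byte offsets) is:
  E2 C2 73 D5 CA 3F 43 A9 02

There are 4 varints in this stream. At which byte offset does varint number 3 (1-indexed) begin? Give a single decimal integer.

  byte[0]=0xE2 cont=1 payload=0x62=98: acc |= 98<<0 -> acc=98 shift=7
  byte[1]=0xC2 cont=1 payload=0x42=66: acc |= 66<<7 -> acc=8546 shift=14
  byte[2]=0x73 cont=0 payload=0x73=115: acc |= 115<<14 -> acc=1892706 shift=21 [end]
Varint 1: bytes[0:3] = E2 C2 73 -> value 1892706 (3 byte(s))
  byte[3]=0xD5 cont=1 payload=0x55=85: acc |= 85<<0 -> acc=85 shift=7
  byte[4]=0xCA cont=1 payload=0x4A=74: acc |= 74<<7 -> acc=9557 shift=14
  byte[5]=0x3F cont=0 payload=0x3F=63: acc |= 63<<14 -> acc=1041749 shift=21 [end]
Varint 2: bytes[3:6] = D5 CA 3F -> value 1041749 (3 byte(s))
  byte[6]=0x43 cont=0 payload=0x43=67: acc |= 67<<0 -> acc=67 shift=7 [end]
Varint 3: bytes[6:7] = 43 -> value 67 (1 byte(s))
  byte[7]=0xA9 cont=1 payload=0x29=41: acc |= 41<<0 -> acc=41 shift=7
  byte[8]=0x02 cont=0 payload=0x02=2: acc |= 2<<7 -> acc=297 shift=14 [end]
Varint 4: bytes[7:9] = A9 02 -> value 297 (2 byte(s))

Answer: 6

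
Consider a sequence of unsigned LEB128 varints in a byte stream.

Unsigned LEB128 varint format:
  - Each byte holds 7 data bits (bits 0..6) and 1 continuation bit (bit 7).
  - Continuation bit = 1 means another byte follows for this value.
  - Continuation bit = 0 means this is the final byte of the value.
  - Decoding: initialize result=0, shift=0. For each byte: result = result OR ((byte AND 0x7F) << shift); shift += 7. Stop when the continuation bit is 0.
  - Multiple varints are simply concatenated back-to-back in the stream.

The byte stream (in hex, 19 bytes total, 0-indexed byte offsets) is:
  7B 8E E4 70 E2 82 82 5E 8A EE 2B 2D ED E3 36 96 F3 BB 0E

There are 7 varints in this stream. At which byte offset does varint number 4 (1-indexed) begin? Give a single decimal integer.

Answer: 8

Derivation:
  byte[0]=0x7B cont=0 payload=0x7B=123: acc |= 123<<0 -> acc=123 shift=7 [end]
Varint 1: bytes[0:1] = 7B -> value 123 (1 byte(s))
  byte[1]=0x8E cont=1 payload=0x0E=14: acc |= 14<<0 -> acc=14 shift=7
  byte[2]=0xE4 cont=1 payload=0x64=100: acc |= 100<<7 -> acc=12814 shift=14
  byte[3]=0x70 cont=0 payload=0x70=112: acc |= 112<<14 -> acc=1847822 shift=21 [end]
Varint 2: bytes[1:4] = 8E E4 70 -> value 1847822 (3 byte(s))
  byte[4]=0xE2 cont=1 payload=0x62=98: acc |= 98<<0 -> acc=98 shift=7
  byte[5]=0x82 cont=1 payload=0x02=2: acc |= 2<<7 -> acc=354 shift=14
  byte[6]=0x82 cont=1 payload=0x02=2: acc |= 2<<14 -> acc=33122 shift=21
  byte[7]=0x5E cont=0 payload=0x5E=94: acc |= 94<<21 -> acc=197165410 shift=28 [end]
Varint 3: bytes[4:8] = E2 82 82 5E -> value 197165410 (4 byte(s))
  byte[8]=0x8A cont=1 payload=0x0A=10: acc |= 10<<0 -> acc=10 shift=7
  byte[9]=0xEE cont=1 payload=0x6E=110: acc |= 110<<7 -> acc=14090 shift=14
  byte[10]=0x2B cont=0 payload=0x2B=43: acc |= 43<<14 -> acc=718602 shift=21 [end]
Varint 4: bytes[8:11] = 8A EE 2B -> value 718602 (3 byte(s))
  byte[11]=0x2D cont=0 payload=0x2D=45: acc |= 45<<0 -> acc=45 shift=7 [end]
Varint 5: bytes[11:12] = 2D -> value 45 (1 byte(s))
  byte[12]=0xED cont=1 payload=0x6D=109: acc |= 109<<0 -> acc=109 shift=7
  byte[13]=0xE3 cont=1 payload=0x63=99: acc |= 99<<7 -> acc=12781 shift=14
  byte[14]=0x36 cont=0 payload=0x36=54: acc |= 54<<14 -> acc=897517 shift=21 [end]
Varint 6: bytes[12:15] = ED E3 36 -> value 897517 (3 byte(s))
  byte[15]=0x96 cont=1 payload=0x16=22: acc |= 22<<0 -> acc=22 shift=7
  byte[16]=0xF3 cont=1 payload=0x73=115: acc |= 115<<7 -> acc=14742 shift=14
  byte[17]=0xBB cont=1 payload=0x3B=59: acc |= 59<<14 -> acc=981398 shift=21
  byte[18]=0x0E cont=0 payload=0x0E=14: acc |= 14<<21 -> acc=30341526 shift=28 [end]
Varint 7: bytes[15:19] = 96 F3 BB 0E -> value 30341526 (4 byte(s))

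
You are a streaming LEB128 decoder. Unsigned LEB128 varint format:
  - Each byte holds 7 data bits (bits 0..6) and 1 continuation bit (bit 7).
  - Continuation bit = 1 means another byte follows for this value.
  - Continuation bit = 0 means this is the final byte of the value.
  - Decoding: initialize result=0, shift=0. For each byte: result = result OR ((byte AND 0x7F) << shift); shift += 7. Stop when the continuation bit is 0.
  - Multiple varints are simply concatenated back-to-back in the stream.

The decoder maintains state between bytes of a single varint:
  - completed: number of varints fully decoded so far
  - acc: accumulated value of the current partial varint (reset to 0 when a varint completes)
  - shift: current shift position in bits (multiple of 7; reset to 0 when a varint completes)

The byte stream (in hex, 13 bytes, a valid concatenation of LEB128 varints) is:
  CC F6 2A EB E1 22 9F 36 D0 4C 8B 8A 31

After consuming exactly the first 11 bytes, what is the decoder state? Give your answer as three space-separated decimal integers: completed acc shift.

byte[0]=0xCC cont=1 payload=0x4C: acc |= 76<<0 -> completed=0 acc=76 shift=7
byte[1]=0xF6 cont=1 payload=0x76: acc |= 118<<7 -> completed=0 acc=15180 shift=14
byte[2]=0x2A cont=0 payload=0x2A: varint #1 complete (value=703308); reset -> completed=1 acc=0 shift=0
byte[3]=0xEB cont=1 payload=0x6B: acc |= 107<<0 -> completed=1 acc=107 shift=7
byte[4]=0xE1 cont=1 payload=0x61: acc |= 97<<7 -> completed=1 acc=12523 shift=14
byte[5]=0x22 cont=0 payload=0x22: varint #2 complete (value=569579); reset -> completed=2 acc=0 shift=0
byte[6]=0x9F cont=1 payload=0x1F: acc |= 31<<0 -> completed=2 acc=31 shift=7
byte[7]=0x36 cont=0 payload=0x36: varint #3 complete (value=6943); reset -> completed=3 acc=0 shift=0
byte[8]=0xD0 cont=1 payload=0x50: acc |= 80<<0 -> completed=3 acc=80 shift=7
byte[9]=0x4C cont=0 payload=0x4C: varint #4 complete (value=9808); reset -> completed=4 acc=0 shift=0
byte[10]=0x8B cont=1 payload=0x0B: acc |= 11<<0 -> completed=4 acc=11 shift=7

Answer: 4 11 7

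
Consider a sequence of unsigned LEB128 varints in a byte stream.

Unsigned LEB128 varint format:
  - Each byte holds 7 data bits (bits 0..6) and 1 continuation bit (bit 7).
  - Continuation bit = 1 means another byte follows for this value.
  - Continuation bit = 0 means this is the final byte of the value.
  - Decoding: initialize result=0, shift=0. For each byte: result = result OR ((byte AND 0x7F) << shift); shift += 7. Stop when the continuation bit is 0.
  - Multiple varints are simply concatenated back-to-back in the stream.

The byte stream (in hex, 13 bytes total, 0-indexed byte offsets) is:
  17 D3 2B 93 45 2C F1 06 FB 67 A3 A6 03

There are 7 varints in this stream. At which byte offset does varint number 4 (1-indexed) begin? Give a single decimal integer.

  byte[0]=0x17 cont=0 payload=0x17=23: acc |= 23<<0 -> acc=23 shift=7 [end]
Varint 1: bytes[0:1] = 17 -> value 23 (1 byte(s))
  byte[1]=0xD3 cont=1 payload=0x53=83: acc |= 83<<0 -> acc=83 shift=7
  byte[2]=0x2B cont=0 payload=0x2B=43: acc |= 43<<7 -> acc=5587 shift=14 [end]
Varint 2: bytes[1:3] = D3 2B -> value 5587 (2 byte(s))
  byte[3]=0x93 cont=1 payload=0x13=19: acc |= 19<<0 -> acc=19 shift=7
  byte[4]=0x45 cont=0 payload=0x45=69: acc |= 69<<7 -> acc=8851 shift=14 [end]
Varint 3: bytes[3:5] = 93 45 -> value 8851 (2 byte(s))
  byte[5]=0x2C cont=0 payload=0x2C=44: acc |= 44<<0 -> acc=44 shift=7 [end]
Varint 4: bytes[5:6] = 2C -> value 44 (1 byte(s))
  byte[6]=0xF1 cont=1 payload=0x71=113: acc |= 113<<0 -> acc=113 shift=7
  byte[7]=0x06 cont=0 payload=0x06=6: acc |= 6<<7 -> acc=881 shift=14 [end]
Varint 5: bytes[6:8] = F1 06 -> value 881 (2 byte(s))
  byte[8]=0xFB cont=1 payload=0x7B=123: acc |= 123<<0 -> acc=123 shift=7
  byte[9]=0x67 cont=0 payload=0x67=103: acc |= 103<<7 -> acc=13307 shift=14 [end]
Varint 6: bytes[8:10] = FB 67 -> value 13307 (2 byte(s))
  byte[10]=0xA3 cont=1 payload=0x23=35: acc |= 35<<0 -> acc=35 shift=7
  byte[11]=0xA6 cont=1 payload=0x26=38: acc |= 38<<7 -> acc=4899 shift=14
  byte[12]=0x03 cont=0 payload=0x03=3: acc |= 3<<14 -> acc=54051 shift=21 [end]
Varint 7: bytes[10:13] = A3 A6 03 -> value 54051 (3 byte(s))

Answer: 5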